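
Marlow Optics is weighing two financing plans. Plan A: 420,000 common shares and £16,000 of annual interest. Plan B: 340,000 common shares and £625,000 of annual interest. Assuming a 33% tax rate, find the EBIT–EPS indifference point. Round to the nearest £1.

£3,213,250

Set EPS_A = EPS_B: (EBIT − £16,000)(1 − 0.33) ÷ 420,000 = (EBIT − £625,000)(1 − 0.33) ÷ 340,000.
The (1 − t) factor cancels: (EBIT − 16,000) × 340,000 = (EBIT − 625,000) × 420,000.
Solving, EBIT = (625,000·420,000 − 16,000·340,000) / (420,000 − 340,000) = 257,060,000,000 / 80,000 = 3,213,250.00.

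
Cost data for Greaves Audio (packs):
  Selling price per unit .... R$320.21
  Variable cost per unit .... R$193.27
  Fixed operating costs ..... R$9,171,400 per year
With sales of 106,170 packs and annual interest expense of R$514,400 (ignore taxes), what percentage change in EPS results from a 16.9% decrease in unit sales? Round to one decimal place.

At 106,170 units, contribution = 106,170 × R$126.94 = R$13,477,219.80.
Operating income = contribution − fixed costs = R$13,477,219.80 − R$9,171,400 = R$4,305,819.80.
Interest = R$514,400.00, so EBIT − I = R$3,791,419.80.
DCL = total CM / (EBIT − I) = R$13,477,219.80 / R$3,791,419.80 = 3.5547.
EPS therefore changes by 3.5547 × (-16.9%) = -60.1%.

-60.1%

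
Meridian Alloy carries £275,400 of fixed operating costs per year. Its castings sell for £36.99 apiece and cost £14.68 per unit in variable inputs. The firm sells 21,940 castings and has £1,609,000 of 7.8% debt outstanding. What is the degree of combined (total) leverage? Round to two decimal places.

Contribution at this volume is 21,940 × £22.31 = £489,481.40.
Subtracting fixed costs: EBIT = £489,481.40 − £275,400 = £214,081.40. Interest = £125,502.00, so EBIT − I = £88,579.40.
Degree of total leverage = total CM / (EBIT − interest) = £489,481.40 / £88,579.40 = 5.5259.

5.53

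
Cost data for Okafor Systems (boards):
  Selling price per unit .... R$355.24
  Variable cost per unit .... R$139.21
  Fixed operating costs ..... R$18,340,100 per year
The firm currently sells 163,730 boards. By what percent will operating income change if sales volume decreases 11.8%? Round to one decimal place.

-24.5%

Total contribution margin = 163,730 × R$216.03 = R$35,370,591.90.
Subtracting fixed costs: EBIT = R$35,370,591.90 − R$18,340,100 = R$17,030,491.90.
DOL = contribution ÷ EBIT = R$35,370,591.90 ÷ R$17,030,491.90 = 2.0769.
%ΔEBIT = DOL × %ΔSales = 2.0769 × -11.8% = -24.5%.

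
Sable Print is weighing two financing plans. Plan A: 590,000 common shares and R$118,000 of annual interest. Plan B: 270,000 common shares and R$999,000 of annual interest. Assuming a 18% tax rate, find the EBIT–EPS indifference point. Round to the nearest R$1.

Set EPS_A = EPS_B: (EBIT − R$118,000)(1 − 0.18) ÷ 590,000 = (EBIT − R$999,000)(1 − 0.18) ÷ 270,000.
The (1 − t) factor cancels: (EBIT − 118,000) × 270,000 = (EBIT − 999,000) × 590,000.
EBIT × (590,000 − 270,000) = 999,000 × 590,000 − 118,000 × 270,000 = 557,550,000,000, so EBIT = 557,550,000,000 ÷ 320,000 = 1,742,343.75.

R$1,742,344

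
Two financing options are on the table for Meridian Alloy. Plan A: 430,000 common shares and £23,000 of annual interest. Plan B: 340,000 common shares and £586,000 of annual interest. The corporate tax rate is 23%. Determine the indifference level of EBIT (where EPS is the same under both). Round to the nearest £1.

£2,712,889

Set EPS_A = EPS_B: (EBIT − £23,000)(1 − 0.23) ÷ 430,000 = (EBIT − £586,000)(1 − 0.23) ÷ 340,000.
Cancelling (1 − t) and cross-multiplying: 340,000·(EBIT − 23,000) = 430,000·(EBIT − 586,000).
EBIT × (430,000 − 340,000) = 586,000 × 430,000 − 23,000 × 340,000 = 244,160,000,000, so EBIT = 244,160,000,000 ÷ 90,000 = 2,712,888.89.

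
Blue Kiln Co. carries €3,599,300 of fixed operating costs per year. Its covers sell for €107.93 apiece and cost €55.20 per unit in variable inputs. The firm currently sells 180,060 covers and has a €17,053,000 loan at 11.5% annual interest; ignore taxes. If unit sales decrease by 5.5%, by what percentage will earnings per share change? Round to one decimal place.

-13.3%

At 180,060 units, contribution = 180,060 × €52.73 = €9,494,563.80.
Operating income = contribution − fixed costs = €9,494,563.80 − €3,599,300 = €5,895,263.80.
After interest of €1,961,095.00, pre-tax earnings = €3,934,168.80.
Degree of combined leverage = contribution ÷ (EBIT − I) = €9,494,563.80 ÷ €3,934,168.80 = 2.4134.
%ΔEPS = DCL × %ΔSales = 2.4134 × -5.5% = -13.3%.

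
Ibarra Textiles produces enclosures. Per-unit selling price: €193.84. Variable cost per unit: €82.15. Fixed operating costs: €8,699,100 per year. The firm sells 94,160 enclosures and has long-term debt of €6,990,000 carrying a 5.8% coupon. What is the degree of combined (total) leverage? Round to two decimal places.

Contribution at this volume is 94,160 × €111.69 = €10,516,730.40.
Operating income = contribution − fixed costs = €10,516,730.40 − €8,699,100 = €1,817,630.40. Interest = €405,420.00, so EBIT − I = €1,412,210.40.
Degree of total leverage = total CM / (EBIT − interest) = €10,516,730.40 / €1,412,210.40 = 7.4470.

7.45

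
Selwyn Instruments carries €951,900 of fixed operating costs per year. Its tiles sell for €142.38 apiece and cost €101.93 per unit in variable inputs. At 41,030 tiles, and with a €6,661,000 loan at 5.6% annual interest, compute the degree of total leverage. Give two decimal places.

At 41,030 units, contribution = 41,030 × €40.45 = €1,659,663.50.
EBIT = €1,659,663.50 − €951,900 = €707,763.50. Interest = €373,016.00, so EBIT − I = €334,747.50.
Degree of total leverage = total CM / (EBIT − interest) = €1,659,663.50 / €334,747.50 = 4.9580.

4.96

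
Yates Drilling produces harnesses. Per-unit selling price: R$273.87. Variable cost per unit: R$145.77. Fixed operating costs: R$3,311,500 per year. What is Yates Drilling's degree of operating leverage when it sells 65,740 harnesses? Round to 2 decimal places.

At 65,740 units, contribution = 65,740 × R$128.10 = R$8,421,294.00.
EBIT = R$8,421,294.00 − R$3,311,500 = R$5,109,794.00.
So DOL = total CM / EBIT = R$8,421,294.00 / R$5,109,794.00 = 1.6481.

1.65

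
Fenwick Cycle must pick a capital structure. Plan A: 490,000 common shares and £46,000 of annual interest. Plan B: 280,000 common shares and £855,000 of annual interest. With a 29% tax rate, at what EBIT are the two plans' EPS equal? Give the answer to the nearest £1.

£1,933,667

Set EPS_A = EPS_B: (EBIT − £46,000)(1 − 0.29) ÷ 490,000 = (EBIT − £855,000)(1 − 0.29) ÷ 280,000.
Cancelling (1 − t) and cross-multiplying: 280,000·(EBIT − 46,000) = 490,000·(EBIT − 855,000).
Solving, EBIT = (855,000·490,000 − 46,000·280,000) / (490,000 − 280,000) = 406,070,000,000 / 210,000 = 1,933,666.67.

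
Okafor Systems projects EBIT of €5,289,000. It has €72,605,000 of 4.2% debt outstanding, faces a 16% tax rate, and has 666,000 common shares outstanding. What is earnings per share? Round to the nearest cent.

€2.82

Pre-tax income = €5,289,000 − €3,049,410.00 = €2,239,590.00.
After tax at 16%: net income = €2,239,590.00 × 0.84 = €1,881,255.60.
Per share: €1,881,255.60 / 666,000 shares = €2.82.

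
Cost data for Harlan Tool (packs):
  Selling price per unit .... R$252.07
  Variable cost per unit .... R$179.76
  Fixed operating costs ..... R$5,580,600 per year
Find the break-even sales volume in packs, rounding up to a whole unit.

77,177 packs

Unit CM = price − variable cost = R$252.07 − R$179.76 = R$72.31.
Break-even volume = fixed costs ÷ CM per unit = R$5,580,600 ÷ R$72.31 = 77,176.05, so 77,177 packs.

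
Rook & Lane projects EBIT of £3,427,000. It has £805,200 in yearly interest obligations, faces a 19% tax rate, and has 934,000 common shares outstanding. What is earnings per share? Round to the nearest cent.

Pre-tax income = £3,427,000 − £805,200.00 = £2,621,800.00.
Net income = £2,621,800.00 × (1 − 0.19) = £2,123,658.00.
EPS = £2,123,658.00 ÷ 934,000 = £2.27.

£2.27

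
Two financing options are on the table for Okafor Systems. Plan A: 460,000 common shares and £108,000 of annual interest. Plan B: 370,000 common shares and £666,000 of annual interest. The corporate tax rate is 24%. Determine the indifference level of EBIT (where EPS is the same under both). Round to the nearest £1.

At indifference, (EBIT − 108,000)(1 − t)/460,000 = (EBIT − 666,000)(1 − t)/370,000.
Cancelling (1 − t) and cross-multiplying: 370,000·(EBIT − 108,000) = 460,000·(EBIT − 666,000).
EBIT × (460,000 − 370,000) = 666,000 × 460,000 − 108,000 × 370,000 = 266,400,000,000, so EBIT = 266,400,000,000 ÷ 90,000 = 2,960,000.00.

£2,960,000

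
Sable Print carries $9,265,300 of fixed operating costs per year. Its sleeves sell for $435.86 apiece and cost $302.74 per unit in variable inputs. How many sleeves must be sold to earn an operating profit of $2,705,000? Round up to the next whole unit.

Each unit contributes $435.86 − $302.74 = $133.12.
Required volume = (fixed costs + target profit) ÷ CM = ($9,265,300 + $2,705,000) ÷ $133.12 = 89,921.12, so 89,922 sleeves.

89,922 sleeves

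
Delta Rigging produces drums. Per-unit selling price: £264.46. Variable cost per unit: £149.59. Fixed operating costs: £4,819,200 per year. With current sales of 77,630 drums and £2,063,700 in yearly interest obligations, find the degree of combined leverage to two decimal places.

Total contribution margin = 77,630 × £114.87 = £8,917,358.10.
Operating income = contribution − fixed costs = £8,917,358.10 − £4,819,200 = £4,098,158.10. Interest = £2,063,700.00, so EBIT − I = £2,034,458.10.
Degree of total leverage = total CM / (EBIT − interest) = £8,917,358.10 / £2,034,458.10 = 4.3832.

4.38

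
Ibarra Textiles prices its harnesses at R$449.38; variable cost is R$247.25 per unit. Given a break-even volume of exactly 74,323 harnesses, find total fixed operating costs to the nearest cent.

Unit CM = price − variable cost = R$449.38 − R$247.25 = R$202.13.
Fixed costs = break-even units × CM = 74,323 × R$202.13 = R$15,022,907.99.

R$15,022,907.99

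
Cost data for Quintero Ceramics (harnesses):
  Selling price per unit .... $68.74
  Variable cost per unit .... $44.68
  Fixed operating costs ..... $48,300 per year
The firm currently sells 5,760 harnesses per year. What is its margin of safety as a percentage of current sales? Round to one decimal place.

65.1%

Each unit contributes $68.74 − $44.68 = $24.06. Break-even units = $48,300 ÷ $24.06 = 2,007.48; break-even revenue = 2,007.48 × $68.74 = $137,994.26.
Actual sales revenue = 5,760 × $68.74 = $395,942.40.
Margin of safety = ($395,942.40 − $137,994.26) ÷ $395,942.40 = 65.1%.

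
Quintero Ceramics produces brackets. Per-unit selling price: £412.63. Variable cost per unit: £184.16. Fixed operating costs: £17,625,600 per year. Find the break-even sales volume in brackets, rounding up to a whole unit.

Each unit contributes £412.63 − £184.16 = £228.47.
Units to break even: £17,625,600 ÷ £228.47 = 77,146.23, rounded up to 77,147.

77,147 brackets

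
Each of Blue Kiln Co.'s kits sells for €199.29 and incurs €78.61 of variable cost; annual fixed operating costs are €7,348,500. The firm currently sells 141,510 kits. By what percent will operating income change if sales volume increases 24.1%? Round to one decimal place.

+42.3%

At 141,510 units, contribution = 141,510 × €120.68 = €17,077,426.80.
EBIT = €17,077,426.80 − €7,348,500 = €9,728,926.80.
DOL = contribution ÷ EBIT = €17,077,426.80 ÷ €9,728,926.80 = 1.7553.
So EBIT moves 1.7553 × (+24.1%) = +42.3%.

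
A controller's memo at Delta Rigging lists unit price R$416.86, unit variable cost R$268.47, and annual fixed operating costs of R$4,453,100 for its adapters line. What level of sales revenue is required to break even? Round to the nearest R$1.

R$12,509,733

Contribution margin per unit = R$416.86 − R$268.47 = R$148.39, a CM ratio of R$148.39 ÷ R$416.86 = 0.3560.
Break-even revenue = fixed costs × price ÷ CM = R$4,453,100 × R$416.86 ÷ R$148.39 = R$12,509,733.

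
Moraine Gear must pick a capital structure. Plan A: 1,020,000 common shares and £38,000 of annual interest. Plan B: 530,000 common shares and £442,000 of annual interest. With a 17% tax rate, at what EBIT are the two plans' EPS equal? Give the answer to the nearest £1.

At indifference, (EBIT − 38,000)(1 − t)/1,020,000 = (EBIT − 442,000)(1 − t)/530,000.
The (1 − t) factor cancels: (EBIT − 38,000) × 530,000 = (EBIT − 442,000) × 1,020,000.
Solving, EBIT = (442,000·1,020,000 − 38,000·530,000) / (1,020,000 − 530,000) = 430,700,000,000 / 490,000 = 878,979.59.

£878,980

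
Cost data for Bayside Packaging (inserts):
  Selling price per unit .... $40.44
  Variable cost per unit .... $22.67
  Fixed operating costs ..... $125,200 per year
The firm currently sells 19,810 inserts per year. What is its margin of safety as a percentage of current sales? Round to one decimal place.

64.4%

Unit CM = price − variable cost = $40.44 − $22.67 = $17.77. Break-even units = $125,200 ÷ $17.77 = 7,045.58; break-even revenue = 7,045.58 × $40.44 = $284,923.35.
Current sales = 19,810 × $40.44 = $801,116.40.
Margin of safety = ($801,116.40 − $284,923.35) ÷ $801,116.40 = 64.4%.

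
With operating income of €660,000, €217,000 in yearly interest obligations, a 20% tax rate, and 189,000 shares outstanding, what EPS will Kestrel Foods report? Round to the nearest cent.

Interest = €217,000.00, so EBT = €660,000 − €217,000.00 = €443,000.00.
Net income = €443,000.00 × (1 − 0.20) = €354,400.00.
EPS = €354,400.00 ÷ 189,000 = €1.88.

€1.88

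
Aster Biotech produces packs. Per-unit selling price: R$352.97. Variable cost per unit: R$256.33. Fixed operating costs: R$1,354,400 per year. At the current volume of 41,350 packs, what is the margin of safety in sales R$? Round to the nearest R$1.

Contribution margin per unit = R$352.97 − R$256.33 = R$96.64. Break-even units = R$1,354,400 ÷ R$96.64 = 14,014.90; break-even revenue = 14,014.90 × R$352.97 = R$4,946,839.49.
Current sales = 41,350 × R$352.97 = R$14,595,309.50.
Margin of safety = R$14,595,309.50 − R$4,946,839.49 = R$9,648,470.

R$9,648,470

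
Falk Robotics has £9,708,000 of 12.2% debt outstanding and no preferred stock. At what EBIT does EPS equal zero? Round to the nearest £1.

Annual interest = 12.2% × £9,708,000 = £1,184,376.00.
With no preferred dividends, EPS = 0 when EBIT exactly covers interest, so the financial break-even EBIT is £1,184,376.00.

£1,184,376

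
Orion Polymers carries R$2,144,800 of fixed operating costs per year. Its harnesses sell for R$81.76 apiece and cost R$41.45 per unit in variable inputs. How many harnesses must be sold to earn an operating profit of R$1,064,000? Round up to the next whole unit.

79,604 harnesses

Contribution margin per unit = R$81.76 − R$41.45 = R$40.31.
Units = (FC + target) / CM = (R$2,144,800 + R$1,064,000) / R$40.31 = 79,603.08, so 79,604 harnesses.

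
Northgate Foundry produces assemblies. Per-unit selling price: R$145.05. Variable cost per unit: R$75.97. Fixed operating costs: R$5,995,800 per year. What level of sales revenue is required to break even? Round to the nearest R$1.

CM per unit = R$145.05 − R$75.97 = R$69.08; CM ratio = R$69.08 / R$145.05 = 0.4762.
Break-even revenue = fixed costs × price ÷ CM = R$5,995,800 × R$145.05 ÷ R$69.08 = R$12,589,618.

R$12,589,618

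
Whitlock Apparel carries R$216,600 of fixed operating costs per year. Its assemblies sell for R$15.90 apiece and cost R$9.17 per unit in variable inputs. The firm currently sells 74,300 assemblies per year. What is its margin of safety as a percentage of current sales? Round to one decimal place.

Each unit contributes R$15.90 − R$9.17 = R$6.73. Break-even units = R$216,600 ÷ R$6.73 = 32,184.25; break-even revenue = 32,184.25 × R$15.90 = R$511,729.57.
Current sales = 74,300 × R$15.90 = R$1,181,370.00.
Margin of safety = (R$1,181,370.00 − R$511,729.57) ÷ R$1,181,370.00 = 56.7%.

56.7%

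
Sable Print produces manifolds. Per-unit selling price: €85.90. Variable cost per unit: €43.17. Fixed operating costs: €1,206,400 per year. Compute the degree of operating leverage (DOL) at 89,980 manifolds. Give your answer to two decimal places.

1.46

Contribution at this volume is 89,980 × €42.73 = €3,844,845.40.
Subtracting fixed costs: EBIT = €3,844,845.40 − €1,206,400 = €2,638,445.40.
So DOL = total CM / EBIT = €3,844,845.40 / €2,638,445.40 = 1.4572.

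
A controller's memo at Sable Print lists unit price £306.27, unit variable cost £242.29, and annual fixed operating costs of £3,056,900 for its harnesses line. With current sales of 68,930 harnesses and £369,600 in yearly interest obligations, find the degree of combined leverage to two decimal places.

At 68,930 units, contribution = 68,930 × £63.98 = £4,410,141.40.
Operating income = contribution − fixed costs = £4,410,141.40 − £3,056,900 = £1,353,241.40. Interest = £369,600.00, so EBIT − I = £983,641.40.
Degree of total leverage = total CM / (EBIT − interest) = £4,410,141.40 / £983,641.40 = 4.4835.

4.48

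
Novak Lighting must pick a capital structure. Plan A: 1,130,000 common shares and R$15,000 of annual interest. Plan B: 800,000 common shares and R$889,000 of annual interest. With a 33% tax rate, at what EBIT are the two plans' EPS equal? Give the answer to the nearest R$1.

Set EPS_A = EPS_B: (EBIT − R$15,000)(1 − 0.33) ÷ 1,130,000 = (EBIT − R$889,000)(1 − 0.33) ÷ 800,000.
The (1 − t) factor cancels: (EBIT − 15,000) × 800,000 = (EBIT − 889,000) × 1,130,000.
EBIT × (1,130,000 − 800,000) = 889,000 × 1,130,000 − 15,000 × 800,000 = 992,570,000,000, so EBIT = 992,570,000,000 ÷ 330,000 = 3,007,787.88.

R$3,007,788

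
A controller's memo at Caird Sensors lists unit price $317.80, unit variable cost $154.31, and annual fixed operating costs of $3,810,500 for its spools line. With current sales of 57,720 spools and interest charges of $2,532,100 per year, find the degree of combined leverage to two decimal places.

At 57,720 units, contribution = 57,720 × $163.49 = $9,436,642.80.
EBIT = $9,436,642.80 − $3,810,500 = $5,626,142.80. Interest = $2,532,100.00, so EBIT − I = $3,094,042.80.
Degree of total leverage = total CM / (EBIT − interest) = $9,436,642.80 / $3,094,042.80 = 3.0499.

3.05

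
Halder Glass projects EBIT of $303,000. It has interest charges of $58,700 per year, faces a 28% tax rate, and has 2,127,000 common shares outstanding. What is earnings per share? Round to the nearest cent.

Interest = $58,700.00, so EBT = $303,000 − $58,700.00 = $244,300.00.
Net income = $244,300.00 × (1 − 0.28) = $175,896.00.
Per share: $175,896.00 / 2,127,000 shares = $0.08.

$0.08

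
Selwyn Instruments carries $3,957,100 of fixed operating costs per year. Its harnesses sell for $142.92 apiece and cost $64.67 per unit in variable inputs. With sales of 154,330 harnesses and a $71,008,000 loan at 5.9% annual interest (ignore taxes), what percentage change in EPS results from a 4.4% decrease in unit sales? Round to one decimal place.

-13.5%

At 154,330 units, contribution = 154,330 × $78.25 = $12,076,322.50.
Operating income = contribution − fixed costs = $12,076,322.50 − $3,957,100 = $8,119,222.50.
After interest of $4,189,472.00, pre-tax earnings = $3,929,750.50.
Degree of combined leverage = contribution ÷ (EBIT − I) = $12,076,322.50 ÷ $3,929,750.50 = 3.0731.
EPS therefore changes by 3.0731 × (-4.4%) = -13.5%.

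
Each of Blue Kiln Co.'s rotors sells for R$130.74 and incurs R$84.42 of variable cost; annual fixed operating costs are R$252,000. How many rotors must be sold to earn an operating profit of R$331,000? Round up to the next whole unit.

12,587 rotors

Each unit contributes R$130.74 − R$84.42 = R$46.32.
Units = (FC + target) / CM = (R$252,000 + R$331,000) / R$46.32 = 12,586.36, so 12,587 rotors.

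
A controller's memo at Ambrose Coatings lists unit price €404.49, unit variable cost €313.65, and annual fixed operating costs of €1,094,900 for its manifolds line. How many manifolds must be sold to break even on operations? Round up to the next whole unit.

12,054 manifolds

Unit CM = price − variable cost = €404.49 − €313.65 = €90.84.
Units to break even: €1,094,900 ÷ €90.84 = 12,053.06, rounded up to 12,054.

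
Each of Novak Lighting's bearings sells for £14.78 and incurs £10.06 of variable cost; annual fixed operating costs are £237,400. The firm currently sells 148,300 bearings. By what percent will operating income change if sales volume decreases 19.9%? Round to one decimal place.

-30.1%

At 148,300 units, contribution = 148,300 × £4.72 = £699,976.00.
EBIT = £699,976.00 − £237,400 = £462,576.00.
So DOL = total CM / EBIT = £699,976.00 / £462,576.00 = 1.5132.
So EBIT moves 1.5132 × (-19.9%) = -30.1%.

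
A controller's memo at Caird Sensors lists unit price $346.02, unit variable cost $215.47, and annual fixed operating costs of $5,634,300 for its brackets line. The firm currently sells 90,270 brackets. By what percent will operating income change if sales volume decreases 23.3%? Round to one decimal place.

-44.6%

At 90,270 units, contribution = 90,270 × $130.55 = $11,784,748.50.
Subtracting fixed costs: EBIT = $11,784,748.50 − $5,634,300 = $6,150,448.50.
Degree of operating leverage = $11,784,748.50 / $6,150,448.50 = 1.9161.
%ΔEBIT = DOL × %ΔSales = 1.9161 × -23.3% = -44.6%.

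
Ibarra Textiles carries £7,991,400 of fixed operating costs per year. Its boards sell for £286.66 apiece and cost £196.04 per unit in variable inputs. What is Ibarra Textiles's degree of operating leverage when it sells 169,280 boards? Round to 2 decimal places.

At 169,280 units, contribution = 169,280 × £90.62 = £15,340,153.60.
Operating income = contribution − fixed costs = £15,340,153.60 − £7,991,400 = £7,348,753.60.
Degree of operating leverage = £15,340,153.60 / £7,348,753.60 = 2.0874.

2.09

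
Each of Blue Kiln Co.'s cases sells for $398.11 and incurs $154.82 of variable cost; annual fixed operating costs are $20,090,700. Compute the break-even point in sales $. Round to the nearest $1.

Contribution margin per unit = $398.11 − $154.82 = $243.29, a CM ratio of $243.29 ÷ $398.11 = 0.6111.
Break-even sales = FC ÷ CM ratio = $20,090,700 × $398.11 / $243.29 = $32,875,616.

$32,875,616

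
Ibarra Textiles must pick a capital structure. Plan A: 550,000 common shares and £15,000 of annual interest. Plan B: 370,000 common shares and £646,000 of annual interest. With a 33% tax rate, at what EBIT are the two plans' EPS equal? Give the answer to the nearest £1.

£1,943,056

Set EPS_A = EPS_B: (EBIT − £15,000)(1 − 0.33) ÷ 550,000 = (EBIT − £646,000)(1 − 0.33) ÷ 370,000.
The (1 − t) factor cancels: (EBIT − 15,000) × 370,000 = (EBIT − 646,000) × 550,000.
EBIT × (550,000 − 370,000) = 646,000 × 550,000 − 15,000 × 370,000 = 349,750,000,000, so EBIT = 349,750,000,000 ÷ 180,000 = 1,943,055.56.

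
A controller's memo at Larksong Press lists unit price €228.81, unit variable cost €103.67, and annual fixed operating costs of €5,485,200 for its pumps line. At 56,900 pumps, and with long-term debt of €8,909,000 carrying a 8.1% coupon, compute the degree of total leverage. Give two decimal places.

7.79

At 56,900 units, contribution = 56,900 × €125.14 = €7,120,466.00.
Subtracting fixed costs: EBIT = €7,120,466.00 − €5,485,200 = €1,635,266.00. Interest = €721,629.00, so EBIT − I = €913,637.00.
DCL = contribution ÷ (EBIT − I) = €7,120,466.00 ÷ €913,637.00 = 7.7935.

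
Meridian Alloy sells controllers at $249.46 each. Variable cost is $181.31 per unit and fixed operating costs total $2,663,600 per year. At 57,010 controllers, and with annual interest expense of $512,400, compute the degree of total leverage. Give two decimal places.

Total contribution margin = 57,010 × $68.15 = $3,885,231.50.
Subtracting fixed costs: EBIT = $3,885,231.50 − $2,663,600 = $1,221,631.50. Interest = $512,400.00, so EBIT − I = $709,231.50.
Degree of total leverage = total CM / (EBIT − interest) = $3,885,231.50 / $709,231.50 = 5.4781.

5.48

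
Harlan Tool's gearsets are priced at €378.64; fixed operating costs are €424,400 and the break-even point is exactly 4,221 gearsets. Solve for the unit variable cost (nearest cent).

€278.10

Contribution per unit must be FC / Q = €424,400 / 4,221 = €100.5449.
Variable cost per unit = €378.64 − €100.5449 = €278.10.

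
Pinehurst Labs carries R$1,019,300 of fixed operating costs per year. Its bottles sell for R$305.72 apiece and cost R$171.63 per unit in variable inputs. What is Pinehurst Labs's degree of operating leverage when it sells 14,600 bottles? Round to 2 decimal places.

Total contribution margin = 14,600 × R$134.09 = R$1,957,714.00.
Subtracting fixed costs: EBIT = R$1,957,714.00 − R$1,019,300 = R$938,414.00.
So DOL = total CM / EBIT = R$1,957,714.00 / R$938,414.00 = 2.0862.

2.09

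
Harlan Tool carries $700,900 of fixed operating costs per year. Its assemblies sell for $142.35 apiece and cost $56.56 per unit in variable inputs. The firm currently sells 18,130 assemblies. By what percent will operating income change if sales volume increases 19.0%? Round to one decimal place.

+34.6%

At 18,130 units, contribution = 18,130 × $85.79 = $1,555,372.70.
Subtracting fixed costs: EBIT = $1,555,372.70 − $700,900 = $854,472.70.
DOL = contribution ÷ EBIT = $1,555,372.70 ÷ $854,472.70 = 1.8203.
So EBIT moves 1.8203 × (+19.0%) = +34.6%.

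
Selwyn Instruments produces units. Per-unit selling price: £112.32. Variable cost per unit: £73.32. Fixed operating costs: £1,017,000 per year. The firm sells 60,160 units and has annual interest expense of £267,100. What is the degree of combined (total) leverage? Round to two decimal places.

2.21

Total contribution margin = 60,160 × £39.00 = £2,346,240.00.
Operating income = contribution − fixed costs = £2,346,240.00 − £1,017,000 = £1,329,240.00. Interest = £267,100.00.
DOL = £2,346,240.00 ÷ £1,329,240.00 = 1.7651; DFL = £1,329,240.00 ÷ £1,062,140.00 = 1.2515.
DCL = DOL × DFL = 1.7651 × 1.2515 = 2.2090.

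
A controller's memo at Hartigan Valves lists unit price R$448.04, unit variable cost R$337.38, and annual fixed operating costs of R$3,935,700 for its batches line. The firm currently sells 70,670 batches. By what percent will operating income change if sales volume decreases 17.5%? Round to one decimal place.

At 70,670 units, contribution = 70,670 × R$110.66 = R$7,820,342.20.
EBIT = R$7,820,342.20 − R$3,935,700 = R$3,884,642.20.
DOL = contribution ÷ EBIT = R$7,820,342.20 ÷ R$3,884,642.20 = 2.0131.
So EBIT moves 2.0131 × (-17.5%) = -35.2%.

-35.2%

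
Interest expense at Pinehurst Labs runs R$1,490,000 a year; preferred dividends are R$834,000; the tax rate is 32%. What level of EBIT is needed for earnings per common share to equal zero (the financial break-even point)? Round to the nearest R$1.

R$2,716,471

Preferred dividends are paid after tax, so their pre-tax equivalent is R$834,000 ÷ (1 − 0.32) = R$1,226,470.59.
EPS = 0 when EBIT covers interest plus the pre-tax preferred burden: R$1,490,000 + R$1,226,470.59 = R$2,716,470.59.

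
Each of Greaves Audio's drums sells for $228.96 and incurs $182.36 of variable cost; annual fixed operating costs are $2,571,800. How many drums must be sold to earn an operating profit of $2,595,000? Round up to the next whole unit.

Contribution margin per unit = $228.96 − $182.36 = $46.60.
Units = (FC + target) / CM = ($2,571,800 + $2,595,000) / $46.60 = 110,875.54, so 110,876 drums.

110,876 drums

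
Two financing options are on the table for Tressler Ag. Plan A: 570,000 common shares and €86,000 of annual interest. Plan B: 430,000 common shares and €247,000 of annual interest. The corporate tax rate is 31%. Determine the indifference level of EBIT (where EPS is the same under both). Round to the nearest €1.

€741,500

At indifference, (EBIT − 86,000)(1 − t)/570,000 = (EBIT − 247,000)(1 − t)/430,000.
Cancelling (1 − t) and cross-multiplying: 430,000·(EBIT − 86,000) = 570,000·(EBIT − 247,000).
EBIT × (570,000 − 430,000) = 247,000 × 570,000 − 86,000 × 430,000 = 103,810,000,000, so EBIT = 103,810,000,000 ÷ 140,000 = 741,500.00.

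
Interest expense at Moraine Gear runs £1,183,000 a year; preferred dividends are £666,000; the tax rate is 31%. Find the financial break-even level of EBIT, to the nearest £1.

Grossing the preferred dividend up to pre-tax terms: £666,000 / (1 − 0.31) = £965,217.39.
Financial break-even EBIT = interest + D_p ÷ (1 − t) = £1,183,000 + £965,217.39 = £2,148,217.39.

£2,148,217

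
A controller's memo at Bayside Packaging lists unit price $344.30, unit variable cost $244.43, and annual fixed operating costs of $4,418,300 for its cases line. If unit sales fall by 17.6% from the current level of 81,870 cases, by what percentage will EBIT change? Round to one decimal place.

Contribution at this volume is 81,870 × $99.87 = $8,176,356.90.
EBIT = $8,176,356.90 − $4,418,300 = $3,758,056.90.
Degree of operating leverage = $8,176,356.90 / $3,758,056.90 = 2.1757.
So EBIT moves 2.1757 × (-17.6%) = -38.3%.

-38.3%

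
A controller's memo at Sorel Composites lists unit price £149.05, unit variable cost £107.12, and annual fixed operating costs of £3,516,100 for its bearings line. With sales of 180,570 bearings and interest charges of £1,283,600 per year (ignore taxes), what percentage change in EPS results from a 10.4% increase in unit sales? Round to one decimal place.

+28.4%

Contribution at this volume is 180,570 × £41.93 = £7,571,300.10.
Operating income = contribution − fixed costs = £7,571,300.10 − £3,516,100 = £4,055,200.10.
Interest = £1,283,600.00, so EBIT − I = £2,771,600.10.
Degree of combined leverage = contribution ÷ (EBIT − I) = £7,571,300.10 ÷ £2,771,600.10 = 2.7317.
%ΔEPS = DCL × %ΔSales = 2.7317 × +10.4% = +28.4%.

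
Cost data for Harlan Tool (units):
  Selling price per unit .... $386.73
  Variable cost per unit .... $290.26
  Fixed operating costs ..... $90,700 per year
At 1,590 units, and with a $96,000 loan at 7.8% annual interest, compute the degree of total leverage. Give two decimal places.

2.78

At 1,590 units, contribution = 1,590 × $96.47 = $153,387.30.
EBIT = $153,387.30 − $90,700 = $62,687.30. Interest = $7,488.00, so EBIT − I = $55,199.30.
DCL = contribution ÷ (EBIT − I) = $153,387.30 ÷ $55,199.30 = 2.7788.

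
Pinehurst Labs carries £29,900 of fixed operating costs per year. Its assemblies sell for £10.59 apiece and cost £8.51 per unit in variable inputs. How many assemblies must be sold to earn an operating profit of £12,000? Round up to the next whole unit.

20,145 assemblies

Unit CM = price − variable cost = £10.59 − £8.51 = £2.08.
Required volume = (fixed costs + target profit) ÷ CM = (£29,900 + £12,000) ÷ £2.08 = 20,144.23, so 20,145 assemblies.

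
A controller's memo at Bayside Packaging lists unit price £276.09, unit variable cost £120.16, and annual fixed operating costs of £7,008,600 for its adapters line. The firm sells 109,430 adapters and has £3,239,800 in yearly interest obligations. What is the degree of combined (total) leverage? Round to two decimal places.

2.50

Total contribution margin = 109,430 × £155.93 = £17,063,419.90.
Operating income = contribution − fixed costs = £17,063,419.90 − £7,008,600 = £10,054,819.90. Interest = £3,239,800.00, so EBIT − I = £6,815,019.90.
Degree of total leverage = total CM / (EBIT − interest) = £17,063,419.90 / £6,815,019.90 = 2.5038.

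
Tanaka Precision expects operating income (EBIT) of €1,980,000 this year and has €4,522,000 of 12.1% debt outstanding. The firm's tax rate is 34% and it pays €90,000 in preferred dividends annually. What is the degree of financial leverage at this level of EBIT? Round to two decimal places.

1.53

Interest = €547,162.00.
Preferred dividends grossed up pre-tax: €90,000 / (1 − 0.34) = €136,363.64.
DFL = EBIT ÷ [EBIT − I − D_p/(1−t)] = €1,980,000 ÷ [€1,980,000 − €547,162.00 − €136,363.64] = €1,980,000 ÷ €1,296,474.36 = 1.5272.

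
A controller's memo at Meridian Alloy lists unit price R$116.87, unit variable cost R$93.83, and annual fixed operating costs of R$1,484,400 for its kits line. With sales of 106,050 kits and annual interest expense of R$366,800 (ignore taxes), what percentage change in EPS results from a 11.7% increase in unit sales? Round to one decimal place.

+48.3%

At 106,050 units, contribution = 106,050 × R$23.04 = R$2,443,392.00.
Subtracting fixed costs: EBIT = R$2,443,392.00 − R$1,484,400 = R$958,992.00.
After interest of R$366,800.00, pre-tax earnings = R$592,192.00.
Degree of combined leverage = contribution ÷ (EBIT − I) = R$2,443,392.00 ÷ R$592,192.00 = 4.1260.
EPS therefore changes by 4.1260 × (+11.7%) = +48.3%.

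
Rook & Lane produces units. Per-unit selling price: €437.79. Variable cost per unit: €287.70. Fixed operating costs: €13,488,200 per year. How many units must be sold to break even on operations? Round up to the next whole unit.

Each unit contributes €437.79 − €287.70 = €150.09.
Units to break even: €13,488,200 ÷ €150.09 = 89,867.41, rounded up to 89,868.

89,868 units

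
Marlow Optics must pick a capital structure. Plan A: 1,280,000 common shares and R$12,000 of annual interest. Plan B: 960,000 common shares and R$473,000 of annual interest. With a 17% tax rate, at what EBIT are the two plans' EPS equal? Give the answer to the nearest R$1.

R$1,856,000

At indifference, (EBIT − 12,000)(1 − t)/1,280,000 = (EBIT − 473,000)(1 − t)/960,000.
Cancelling (1 − t) and cross-multiplying: 960,000·(EBIT − 12,000) = 1,280,000·(EBIT − 473,000).
Solving, EBIT = (473,000·1,280,000 − 12,000·960,000) / (1,280,000 − 960,000) = 593,920,000,000 / 320,000 = 1,856,000.00.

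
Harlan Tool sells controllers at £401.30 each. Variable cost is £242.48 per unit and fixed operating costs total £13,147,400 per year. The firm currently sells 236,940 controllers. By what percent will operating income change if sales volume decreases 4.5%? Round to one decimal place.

Contribution at this volume is 236,940 × £158.82 = £37,630,810.80.
Subtracting fixed costs: EBIT = £37,630,810.80 − £13,147,400 = £24,483,410.80.
Degree of operating leverage = £37,630,810.80 / £24,483,410.80 = 1.5370.
Operating income changes by 1.5370 × -4.5% = -6.9%.

-6.9%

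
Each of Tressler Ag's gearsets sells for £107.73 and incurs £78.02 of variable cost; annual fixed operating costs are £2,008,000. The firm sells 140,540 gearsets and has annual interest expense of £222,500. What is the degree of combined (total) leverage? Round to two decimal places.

2.15

Contribution at this volume is 140,540 × £29.71 = £4,175,443.40.
EBIT = £4,175,443.40 − £2,008,000 = £2,167,443.40. Interest = £222,500.00, so EBIT − I = £1,944,943.40.
DCL = contribution ÷ (EBIT − I) = £4,175,443.40 ÷ £1,944,943.40 = 2.1468.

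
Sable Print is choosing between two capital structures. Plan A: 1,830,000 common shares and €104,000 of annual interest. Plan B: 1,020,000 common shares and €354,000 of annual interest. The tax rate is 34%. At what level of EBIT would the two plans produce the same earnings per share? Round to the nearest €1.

€668,815

At indifference, (EBIT − 104,000)(1 − t)/1,830,000 = (EBIT − 354,000)(1 − t)/1,020,000.
Cancelling (1 − t) and cross-multiplying: 1,020,000·(EBIT − 104,000) = 1,830,000·(EBIT − 354,000).
EBIT × (1,830,000 − 1,020,000) = 354,000 × 1,830,000 − 104,000 × 1,020,000 = 541,740,000,000, so EBIT = 541,740,000,000 ÷ 810,000 = 668,814.81.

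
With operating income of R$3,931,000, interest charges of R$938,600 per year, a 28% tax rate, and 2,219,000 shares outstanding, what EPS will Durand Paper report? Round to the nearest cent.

Pre-tax income = R$3,931,000 − R$938,600.00 = R$2,992,400.00.
Net income = R$2,992,400.00 × (1 − 0.28) = R$2,154,528.00.
Per share: R$2,154,528.00 / 2,219,000 shares = R$0.97.

R$0.97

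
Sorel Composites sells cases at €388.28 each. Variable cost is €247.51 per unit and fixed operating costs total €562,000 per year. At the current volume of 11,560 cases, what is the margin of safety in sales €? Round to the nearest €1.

Unit CM = price − variable cost = €388.28 − €247.51 = €140.77. Break-even units = €562,000 ÷ €140.77 = 3,992.33; break-even revenue = 3,992.33 × €388.28 = €1,550,141.08.
Actual sales revenue = 11,560 × €388.28 = €4,488,516.80.
Margin of safety = €4,488,516.80 − €1,550,141.08 = €2,938,376.

€2,938,376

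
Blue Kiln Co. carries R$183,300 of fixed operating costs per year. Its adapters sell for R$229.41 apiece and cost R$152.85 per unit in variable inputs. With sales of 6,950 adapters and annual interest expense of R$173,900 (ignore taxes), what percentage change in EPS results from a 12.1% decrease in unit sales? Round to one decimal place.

At 6,950 units, contribution = 6,950 × R$76.56 = R$532,092.00.
EBIT = R$532,092.00 − R$183,300 = R$348,792.00.
After interest of R$173,900.00, pre-tax earnings = R$174,892.00.
DCL = total CM / (EBIT − I) = R$532,092.00 / R$174,892.00 = 3.0424.
%ΔEPS = DCL × %ΔSales = 3.0424 × -12.1% = -36.8%.

-36.8%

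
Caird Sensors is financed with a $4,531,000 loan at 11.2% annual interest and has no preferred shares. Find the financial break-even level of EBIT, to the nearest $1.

Annual interest = 11.2% × $4,531,000 = $507,472.00.
Without preferred stock the financial break-even is simply EBIT = interest = $507,472.00.

$507,472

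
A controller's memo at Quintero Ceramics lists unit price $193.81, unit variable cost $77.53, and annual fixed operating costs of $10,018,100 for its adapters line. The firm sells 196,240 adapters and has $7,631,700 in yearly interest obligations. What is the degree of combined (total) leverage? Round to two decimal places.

Contribution at this volume is 196,240 × $116.28 = $22,818,787.20.
Subtracting fixed costs: EBIT = $22,818,787.20 − $10,018,100 = $12,800,687.20. Interest = $7,631,700.00, so EBIT − I = $5,168,987.20.
DCL = contribution ÷ (EBIT − I) = $22,818,787.20 ÷ $5,168,987.20 = 4.4146.

4.41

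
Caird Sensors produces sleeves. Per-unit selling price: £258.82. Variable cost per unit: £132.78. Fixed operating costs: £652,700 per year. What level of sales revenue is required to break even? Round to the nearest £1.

CM per unit = £258.82 − £132.78 = £126.04; CM ratio = £126.04 / £258.82 = 0.4870.
Break-even sales = FC ÷ CM ratio = £652,700 × £258.82 / £126.04 = £1,340,303.

£1,340,303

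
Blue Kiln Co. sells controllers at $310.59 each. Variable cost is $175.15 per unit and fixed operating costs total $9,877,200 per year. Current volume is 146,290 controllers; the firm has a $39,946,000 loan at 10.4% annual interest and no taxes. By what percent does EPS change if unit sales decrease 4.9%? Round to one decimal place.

Contribution at this volume is 146,290 × $135.44 = $19,813,517.60.
EBIT = $19,813,517.60 − $9,877,200 = $9,936,317.60.
Interest = $4,154,384.00, so EBIT − I = $5,781,933.60.
Degree of combined leverage = contribution ÷ (EBIT − I) = $19,813,517.60 ÷ $5,781,933.60 = 3.4268.
EPS therefore changes by 3.4268 × (-4.9%) = -16.8%.

-16.8%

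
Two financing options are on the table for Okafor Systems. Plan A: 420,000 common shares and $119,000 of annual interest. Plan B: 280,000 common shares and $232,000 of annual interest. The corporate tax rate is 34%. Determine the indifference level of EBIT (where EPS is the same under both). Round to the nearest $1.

$458,000

Set EPS_A = EPS_B: (EBIT − $119,000)(1 − 0.34) ÷ 420,000 = (EBIT − $232,000)(1 − 0.34) ÷ 280,000.
The (1 − t) factor cancels: (EBIT − 119,000) × 280,000 = (EBIT − 232,000) × 420,000.
EBIT × (420,000 − 280,000) = 232,000 × 420,000 − 119,000 × 280,000 = 64,120,000,000, so EBIT = 64,120,000,000 ÷ 140,000 = 458,000.00.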